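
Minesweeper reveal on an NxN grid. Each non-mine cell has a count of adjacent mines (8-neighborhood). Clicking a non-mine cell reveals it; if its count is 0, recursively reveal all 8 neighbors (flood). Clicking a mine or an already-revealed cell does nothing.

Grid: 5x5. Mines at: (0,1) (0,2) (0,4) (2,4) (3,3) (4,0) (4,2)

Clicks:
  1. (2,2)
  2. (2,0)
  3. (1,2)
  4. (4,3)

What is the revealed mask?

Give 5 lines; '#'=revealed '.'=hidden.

Answer: .....
###..
###..
###..
...#.

Derivation:
Click 1 (2,2) count=1: revealed 1 new [(2,2)] -> total=1
Click 2 (2,0) count=0: revealed 8 new [(1,0) (1,1) (1,2) (2,0) (2,1) (3,0) (3,1) (3,2)] -> total=9
Click 3 (1,2) count=2: revealed 0 new [(none)] -> total=9
Click 4 (4,3) count=2: revealed 1 new [(4,3)] -> total=10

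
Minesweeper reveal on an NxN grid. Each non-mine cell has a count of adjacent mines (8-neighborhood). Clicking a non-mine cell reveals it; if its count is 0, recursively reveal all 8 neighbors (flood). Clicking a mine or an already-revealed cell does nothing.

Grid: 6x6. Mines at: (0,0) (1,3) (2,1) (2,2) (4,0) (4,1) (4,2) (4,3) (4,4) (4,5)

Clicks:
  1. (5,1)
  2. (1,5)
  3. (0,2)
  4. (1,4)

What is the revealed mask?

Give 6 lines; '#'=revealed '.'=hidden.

Click 1 (5,1) count=3: revealed 1 new [(5,1)] -> total=1
Click 2 (1,5) count=0: revealed 8 new [(0,4) (0,5) (1,4) (1,5) (2,4) (2,5) (3,4) (3,5)] -> total=9
Click 3 (0,2) count=1: revealed 1 new [(0,2)] -> total=10
Click 4 (1,4) count=1: revealed 0 new [(none)] -> total=10

Answer: ..#.##
....##
....##
....##
......
.#....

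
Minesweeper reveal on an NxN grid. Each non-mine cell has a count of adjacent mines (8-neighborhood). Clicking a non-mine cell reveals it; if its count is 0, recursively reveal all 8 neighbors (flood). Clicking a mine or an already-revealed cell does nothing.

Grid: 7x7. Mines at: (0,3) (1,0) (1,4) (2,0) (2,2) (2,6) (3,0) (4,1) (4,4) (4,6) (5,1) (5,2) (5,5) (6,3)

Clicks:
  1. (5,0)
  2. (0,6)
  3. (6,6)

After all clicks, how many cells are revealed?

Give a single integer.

Click 1 (5,0) count=2: revealed 1 new [(5,0)] -> total=1
Click 2 (0,6) count=0: revealed 4 new [(0,5) (0,6) (1,5) (1,6)] -> total=5
Click 3 (6,6) count=1: revealed 1 new [(6,6)] -> total=6

Answer: 6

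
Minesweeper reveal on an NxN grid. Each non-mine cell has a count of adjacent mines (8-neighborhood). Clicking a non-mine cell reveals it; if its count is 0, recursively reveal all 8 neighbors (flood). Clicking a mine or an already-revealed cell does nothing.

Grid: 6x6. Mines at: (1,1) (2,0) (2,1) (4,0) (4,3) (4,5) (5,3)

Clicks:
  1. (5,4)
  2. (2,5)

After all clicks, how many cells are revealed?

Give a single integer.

Answer: 17

Derivation:
Click 1 (5,4) count=3: revealed 1 new [(5,4)] -> total=1
Click 2 (2,5) count=0: revealed 16 new [(0,2) (0,3) (0,4) (0,5) (1,2) (1,3) (1,4) (1,5) (2,2) (2,3) (2,4) (2,5) (3,2) (3,3) (3,4) (3,5)] -> total=17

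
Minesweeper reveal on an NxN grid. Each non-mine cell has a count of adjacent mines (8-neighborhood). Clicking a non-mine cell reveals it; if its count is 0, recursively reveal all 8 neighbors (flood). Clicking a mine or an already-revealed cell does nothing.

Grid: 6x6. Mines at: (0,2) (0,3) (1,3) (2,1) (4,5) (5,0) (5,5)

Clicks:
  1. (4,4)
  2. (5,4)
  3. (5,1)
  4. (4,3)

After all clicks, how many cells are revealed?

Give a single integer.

Answer: 15

Derivation:
Click 1 (4,4) count=2: revealed 1 new [(4,4)] -> total=1
Click 2 (5,4) count=2: revealed 1 new [(5,4)] -> total=2
Click 3 (5,1) count=1: revealed 1 new [(5,1)] -> total=3
Click 4 (4,3) count=0: revealed 12 new [(2,2) (2,3) (2,4) (3,1) (3,2) (3,3) (3,4) (4,1) (4,2) (4,3) (5,2) (5,3)] -> total=15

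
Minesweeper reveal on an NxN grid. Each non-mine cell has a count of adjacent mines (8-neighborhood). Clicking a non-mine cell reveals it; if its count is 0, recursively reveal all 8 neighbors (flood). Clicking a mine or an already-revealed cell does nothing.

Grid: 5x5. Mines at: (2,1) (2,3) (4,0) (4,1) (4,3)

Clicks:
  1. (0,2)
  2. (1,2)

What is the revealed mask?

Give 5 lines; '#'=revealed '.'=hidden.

Click 1 (0,2) count=0: revealed 10 new [(0,0) (0,1) (0,2) (0,3) (0,4) (1,0) (1,1) (1,2) (1,3) (1,4)] -> total=10
Click 2 (1,2) count=2: revealed 0 new [(none)] -> total=10

Answer: #####
#####
.....
.....
.....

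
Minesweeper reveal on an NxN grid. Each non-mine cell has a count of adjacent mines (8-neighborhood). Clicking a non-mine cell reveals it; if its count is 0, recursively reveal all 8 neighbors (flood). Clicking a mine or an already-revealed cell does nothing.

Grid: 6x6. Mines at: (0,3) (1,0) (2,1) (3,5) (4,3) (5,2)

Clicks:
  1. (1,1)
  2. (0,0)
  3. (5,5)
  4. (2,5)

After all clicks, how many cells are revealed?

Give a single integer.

Click 1 (1,1) count=2: revealed 1 new [(1,1)] -> total=1
Click 2 (0,0) count=1: revealed 1 new [(0,0)] -> total=2
Click 3 (5,5) count=0: revealed 4 new [(4,4) (4,5) (5,4) (5,5)] -> total=6
Click 4 (2,5) count=1: revealed 1 new [(2,5)] -> total=7

Answer: 7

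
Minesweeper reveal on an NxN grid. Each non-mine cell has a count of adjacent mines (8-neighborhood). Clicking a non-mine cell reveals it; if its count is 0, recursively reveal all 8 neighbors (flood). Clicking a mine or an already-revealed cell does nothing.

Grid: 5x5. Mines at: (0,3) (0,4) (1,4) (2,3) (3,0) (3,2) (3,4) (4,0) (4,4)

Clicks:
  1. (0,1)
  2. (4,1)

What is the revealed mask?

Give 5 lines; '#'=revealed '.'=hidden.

Answer: ###..
###..
###..
.....
.#...

Derivation:
Click 1 (0,1) count=0: revealed 9 new [(0,0) (0,1) (0,2) (1,0) (1,1) (1,2) (2,0) (2,1) (2,2)] -> total=9
Click 2 (4,1) count=3: revealed 1 new [(4,1)] -> total=10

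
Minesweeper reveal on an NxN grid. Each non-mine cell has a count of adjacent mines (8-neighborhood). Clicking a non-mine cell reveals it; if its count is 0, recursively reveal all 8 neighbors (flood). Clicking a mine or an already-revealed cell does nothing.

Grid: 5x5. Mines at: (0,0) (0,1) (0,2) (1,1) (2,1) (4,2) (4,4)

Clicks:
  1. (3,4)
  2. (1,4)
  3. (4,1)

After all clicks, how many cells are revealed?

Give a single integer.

Answer: 12

Derivation:
Click 1 (3,4) count=1: revealed 1 new [(3,4)] -> total=1
Click 2 (1,4) count=0: revealed 10 new [(0,3) (0,4) (1,2) (1,3) (1,4) (2,2) (2,3) (2,4) (3,2) (3,3)] -> total=11
Click 3 (4,1) count=1: revealed 1 new [(4,1)] -> total=12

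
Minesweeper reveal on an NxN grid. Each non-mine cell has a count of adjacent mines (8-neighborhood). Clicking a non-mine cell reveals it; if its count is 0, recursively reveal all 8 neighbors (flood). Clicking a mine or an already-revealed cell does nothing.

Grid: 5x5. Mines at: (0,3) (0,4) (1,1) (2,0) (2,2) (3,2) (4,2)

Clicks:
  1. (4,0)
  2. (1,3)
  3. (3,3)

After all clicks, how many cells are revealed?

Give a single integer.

Click 1 (4,0) count=0: revealed 4 new [(3,0) (3,1) (4,0) (4,1)] -> total=4
Click 2 (1,3) count=3: revealed 1 new [(1,3)] -> total=5
Click 3 (3,3) count=3: revealed 1 new [(3,3)] -> total=6

Answer: 6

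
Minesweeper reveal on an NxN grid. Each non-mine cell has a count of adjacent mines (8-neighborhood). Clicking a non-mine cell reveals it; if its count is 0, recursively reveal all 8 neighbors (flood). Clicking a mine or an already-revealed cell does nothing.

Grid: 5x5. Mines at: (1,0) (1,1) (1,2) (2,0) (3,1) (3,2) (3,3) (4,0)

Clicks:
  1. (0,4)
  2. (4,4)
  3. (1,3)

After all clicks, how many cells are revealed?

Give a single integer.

Click 1 (0,4) count=0: revealed 6 new [(0,3) (0,4) (1,3) (1,4) (2,3) (2,4)] -> total=6
Click 2 (4,4) count=1: revealed 1 new [(4,4)] -> total=7
Click 3 (1,3) count=1: revealed 0 new [(none)] -> total=7

Answer: 7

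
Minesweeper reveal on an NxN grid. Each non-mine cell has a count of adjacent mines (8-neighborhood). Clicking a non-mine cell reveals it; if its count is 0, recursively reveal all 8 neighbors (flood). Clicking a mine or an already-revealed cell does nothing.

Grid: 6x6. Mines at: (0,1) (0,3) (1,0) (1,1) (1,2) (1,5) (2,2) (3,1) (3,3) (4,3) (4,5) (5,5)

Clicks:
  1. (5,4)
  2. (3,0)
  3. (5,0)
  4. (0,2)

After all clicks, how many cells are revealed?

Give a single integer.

Click 1 (5,4) count=3: revealed 1 new [(5,4)] -> total=1
Click 2 (3,0) count=1: revealed 1 new [(3,0)] -> total=2
Click 3 (5,0) count=0: revealed 6 new [(4,0) (4,1) (4,2) (5,0) (5,1) (5,2)] -> total=8
Click 4 (0,2) count=4: revealed 1 new [(0,2)] -> total=9

Answer: 9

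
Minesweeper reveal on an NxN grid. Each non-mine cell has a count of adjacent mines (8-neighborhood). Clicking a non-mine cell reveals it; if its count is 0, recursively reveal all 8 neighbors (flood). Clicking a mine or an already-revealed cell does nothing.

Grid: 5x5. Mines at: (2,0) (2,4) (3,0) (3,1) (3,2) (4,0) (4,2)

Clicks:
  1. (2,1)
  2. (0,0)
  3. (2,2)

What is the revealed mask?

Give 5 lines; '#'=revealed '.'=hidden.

Answer: #####
#####
.###.
.....
.....

Derivation:
Click 1 (2,1) count=4: revealed 1 new [(2,1)] -> total=1
Click 2 (0,0) count=0: revealed 12 new [(0,0) (0,1) (0,2) (0,3) (0,4) (1,0) (1,1) (1,2) (1,3) (1,4) (2,2) (2,3)] -> total=13
Click 3 (2,2) count=2: revealed 0 new [(none)] -> total=13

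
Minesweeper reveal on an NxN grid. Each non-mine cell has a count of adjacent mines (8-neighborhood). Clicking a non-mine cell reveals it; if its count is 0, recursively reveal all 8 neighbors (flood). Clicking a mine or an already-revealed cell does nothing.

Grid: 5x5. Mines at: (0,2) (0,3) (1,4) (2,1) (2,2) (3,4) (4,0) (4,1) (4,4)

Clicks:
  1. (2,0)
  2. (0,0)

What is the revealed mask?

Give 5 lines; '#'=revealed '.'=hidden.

Click 1 (2,0) count=1: revealed 1 new [(2,0)] -> total=1
Click 2 (0,0) count=0: revealed 4 new [(0,0) (0,1) (1,0) (1,1)] -> total=5

Answer: ##...
##...
#....
.....
.....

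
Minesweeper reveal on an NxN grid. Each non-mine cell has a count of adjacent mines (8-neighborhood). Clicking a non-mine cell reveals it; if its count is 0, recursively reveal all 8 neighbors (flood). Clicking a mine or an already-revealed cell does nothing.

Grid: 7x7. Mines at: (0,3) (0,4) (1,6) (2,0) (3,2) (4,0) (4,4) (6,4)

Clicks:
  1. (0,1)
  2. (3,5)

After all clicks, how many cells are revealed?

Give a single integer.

Click 1 (0,1) count=0: revealed 6 new [(0,0) (0,1) (0,2) (1,0) (1,1) (1,2)] -> total=6
Click 2 (3,5) count=1: revealed 1 new [(3,5)] -> total=7

Answer: 7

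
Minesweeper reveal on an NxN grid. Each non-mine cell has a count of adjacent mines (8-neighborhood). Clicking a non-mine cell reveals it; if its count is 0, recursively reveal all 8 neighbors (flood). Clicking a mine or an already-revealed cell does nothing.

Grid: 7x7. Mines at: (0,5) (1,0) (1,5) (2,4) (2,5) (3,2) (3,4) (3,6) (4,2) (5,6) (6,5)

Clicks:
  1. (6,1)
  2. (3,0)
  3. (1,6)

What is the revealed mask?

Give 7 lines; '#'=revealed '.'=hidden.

Click 1 (6,1) count=0: revealed 16 new [(2,0) (2,1) (3,0) (3,1) (4,0) (4,1) (5,0) (5,1) (5,2) (5,3) (5,4) (6,0) (6,1) (6,2) (6,3) (6,4)] -> total=16
Click 2 (3,0) count=0: revealed 0 new [(none)] -> total=16
Click 3 (1,6) count=3: revealed 1 new [(1,6)] -> total=17

Answer: .......
......#
##.....
##.....
##.....
#####..
#####..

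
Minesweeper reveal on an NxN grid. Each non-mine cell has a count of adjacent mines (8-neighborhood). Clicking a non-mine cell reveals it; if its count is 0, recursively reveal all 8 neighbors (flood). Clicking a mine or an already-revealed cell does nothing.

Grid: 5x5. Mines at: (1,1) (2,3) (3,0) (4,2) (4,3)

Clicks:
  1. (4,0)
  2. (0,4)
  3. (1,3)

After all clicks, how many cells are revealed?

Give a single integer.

Click 1 (4,0) count=1: revealed 1 new [(4,0)] -> total=1
Click 2 (0,4) count=0: revealed 6 new [(0,2) (0,3) (0,4) (1,2) (1,3) (1,4)] -> total=7
Click 3 (1,3) count=1: revealed 0 new [(none)] -> total=7

Answer: 7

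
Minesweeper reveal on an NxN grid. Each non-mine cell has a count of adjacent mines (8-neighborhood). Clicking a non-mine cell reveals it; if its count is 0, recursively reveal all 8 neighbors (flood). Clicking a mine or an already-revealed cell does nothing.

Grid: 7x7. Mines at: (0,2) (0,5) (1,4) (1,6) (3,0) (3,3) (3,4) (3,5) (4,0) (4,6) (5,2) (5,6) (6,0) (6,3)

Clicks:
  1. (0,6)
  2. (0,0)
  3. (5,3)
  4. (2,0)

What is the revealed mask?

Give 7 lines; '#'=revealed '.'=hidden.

Answer: ##....#
##.....
##.....
.......
.......
...#...
.......

Derivation:
Click 1 (0,6) count=2: revealed 1 new [(0,6)] -> total=1
Click 2 (0,0) count=0: revealed 6 new [(0,0) (0,1) (1,0) (1,1) (2,0) (2,1)] -> total=7
Click 3 (5,3) count=2: revealed 1 new [(5,3)] -> total=8
Click 4 (2,0) count=1: revealed 0 new [(none)] -> total=8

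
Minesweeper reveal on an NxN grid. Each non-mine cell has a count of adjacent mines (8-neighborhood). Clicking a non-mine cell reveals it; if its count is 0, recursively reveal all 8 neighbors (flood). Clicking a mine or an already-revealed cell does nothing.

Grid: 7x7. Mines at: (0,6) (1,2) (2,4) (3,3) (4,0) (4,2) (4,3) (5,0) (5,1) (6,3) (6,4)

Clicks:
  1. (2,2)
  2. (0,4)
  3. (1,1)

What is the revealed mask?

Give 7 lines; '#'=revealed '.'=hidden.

Answer: ...###.
.#.###.
..#....
.......
.......
.......
.......

Derivation:
Click 1 (2,2) count=2: revealed 1 new [(2,2)] -> total=1
Click 2 (0,4) count=0: revealed 6 new [(0,3) (0,4) (0,5) (1,3) (1,4) (1,5)] -> total=7
Click 3 (1,1) count=1: revealed 1 new [(1,1)] -> total=8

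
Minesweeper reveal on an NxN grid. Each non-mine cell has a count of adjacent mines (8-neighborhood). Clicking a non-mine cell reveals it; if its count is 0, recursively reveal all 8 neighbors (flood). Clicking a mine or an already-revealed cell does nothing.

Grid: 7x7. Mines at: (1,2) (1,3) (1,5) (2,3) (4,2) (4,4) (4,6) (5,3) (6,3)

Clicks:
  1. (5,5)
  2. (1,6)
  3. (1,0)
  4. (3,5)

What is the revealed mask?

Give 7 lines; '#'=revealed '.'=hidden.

Click 1 (5,5) count=2: revealed 1 new [(5,5)] -> total=1
Click 2 (1,6) count=1: revealed 1 new [(1,6)] -> total=2
Click 3 (1,0) count=0: revealed 16 new [(0,0) (0,1) (1,0) (1,1) (2,0) (2,1) (3,0) (3,1) (4,0) (4,1) (5,0) (5,1) (5,2) (6,0) (6,1) (6,2)] -> total=18
Click 4 (3,5) count=2: revealed 1 new [(3,5)] -> total=19

Answer: ##.....
##....#
##.....
##...#.
##.....
###..#.
###....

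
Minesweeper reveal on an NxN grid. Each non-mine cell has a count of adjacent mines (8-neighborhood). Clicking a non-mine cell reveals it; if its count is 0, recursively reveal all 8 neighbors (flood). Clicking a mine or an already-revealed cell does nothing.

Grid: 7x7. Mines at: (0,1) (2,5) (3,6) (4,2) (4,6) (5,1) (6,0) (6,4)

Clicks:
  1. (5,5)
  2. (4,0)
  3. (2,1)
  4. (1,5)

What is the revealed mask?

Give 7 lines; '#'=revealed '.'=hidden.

Click 1 (5,5) count=2: revealed 1 new [(5,5)] -> total=1
Click 2 (4,0) count=1: revealed 1 new [(4,0)] -> total=2
Click 3 (2,1) count=0: revealed 23 new [(0,2) (0,3) (0,4) (0,5) (0,6) (1,0) (1,1) (1,2) (1,3) (1,4) (1,5) (1,6) (2,0) (2,1) (2,2) (2,3) (2,4) (3,0) (3,1) (3,2) (3,3) (3,4) (4,1)] -> total=25
Click 4 (1,5) count=1: revealed 0 new [(none)] -> total=25

Answer: ..#####
#######
#####..
#####..
##.....
.....#.
.......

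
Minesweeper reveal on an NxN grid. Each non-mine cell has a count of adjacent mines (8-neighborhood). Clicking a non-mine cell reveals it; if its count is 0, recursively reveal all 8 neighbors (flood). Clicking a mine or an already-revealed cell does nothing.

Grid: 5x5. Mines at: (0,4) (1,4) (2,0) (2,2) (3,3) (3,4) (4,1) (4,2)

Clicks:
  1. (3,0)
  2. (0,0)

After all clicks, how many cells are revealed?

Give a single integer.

Click 1 (3,0) count=2: revealed 1 new [(3,0)] -> total=1
Click 2 (0,0) count=0: revealed 8 new [(0,0) (0,1) (0,2) (0,3) (1,0) (1,1) (1,2) (1,3)] -> total=9

Answer: 9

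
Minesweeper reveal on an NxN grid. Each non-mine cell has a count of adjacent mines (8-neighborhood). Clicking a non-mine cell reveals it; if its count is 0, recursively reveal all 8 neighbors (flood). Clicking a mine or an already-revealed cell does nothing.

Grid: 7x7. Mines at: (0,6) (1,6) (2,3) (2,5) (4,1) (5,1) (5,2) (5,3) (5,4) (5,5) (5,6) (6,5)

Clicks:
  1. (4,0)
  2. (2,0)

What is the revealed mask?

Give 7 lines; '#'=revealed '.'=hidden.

Answer: ######.
######.
###....
###....
#......
.......
.......

Derivation:
Click 1 (4,0) count=2: revealed 1 new [(4,0)] -> total=1
Click 2 (2,0) count=0: revealed 18 new [(0,0) (0,1) (0,2) (0,3) (0,4) (0,5) (1,0) (1,1) (1,2) (1,3) (1,4) (1,5) (2,0) (2,1) (2,2) (3,0) (3,1) (3,2)] -> total=19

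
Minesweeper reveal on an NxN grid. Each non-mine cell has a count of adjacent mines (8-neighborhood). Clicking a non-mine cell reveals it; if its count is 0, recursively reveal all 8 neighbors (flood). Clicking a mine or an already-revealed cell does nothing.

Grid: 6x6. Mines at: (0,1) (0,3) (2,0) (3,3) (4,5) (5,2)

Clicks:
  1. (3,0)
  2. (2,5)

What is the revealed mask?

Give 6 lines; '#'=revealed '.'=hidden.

Click 1 (3,0) count=1: revealed 1 new [(3,0)] -> total=1
Click 2 (2,5) count=0: revealed 8 new [(0,4) (0,5) (1,4) (1,5) (2,4) (2,5) (3,4) (3,5)] -> total=9

Answer: ....##
....##
....##
#...##
......
......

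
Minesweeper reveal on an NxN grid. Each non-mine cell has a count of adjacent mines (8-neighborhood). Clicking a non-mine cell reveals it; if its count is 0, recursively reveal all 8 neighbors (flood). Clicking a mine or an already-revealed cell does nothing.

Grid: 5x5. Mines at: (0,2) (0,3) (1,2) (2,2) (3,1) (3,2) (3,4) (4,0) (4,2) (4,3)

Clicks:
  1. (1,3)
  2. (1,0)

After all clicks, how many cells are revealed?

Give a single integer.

Click 1 (1,3) count=4: revealed 1 new [(1,3)] -> total=1
Click 2 (1,0) count=0: revealed 6 new [(0,0) (0,1) (1,0) (1,1) (2,0) (2,1)] -> total=7

Answer: 7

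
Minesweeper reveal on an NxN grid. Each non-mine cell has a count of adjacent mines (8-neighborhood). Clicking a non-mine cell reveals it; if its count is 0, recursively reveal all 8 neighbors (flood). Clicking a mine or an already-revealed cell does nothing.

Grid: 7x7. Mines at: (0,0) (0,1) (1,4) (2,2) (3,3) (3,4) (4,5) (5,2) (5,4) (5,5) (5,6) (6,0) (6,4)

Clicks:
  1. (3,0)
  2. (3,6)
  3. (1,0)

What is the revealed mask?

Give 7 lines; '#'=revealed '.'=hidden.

Answer: .......
##.....
##.....
##....#
##.....
##.....
.......

Derivation:
Click 1 (3,0) count=0: revealed 10 new [(1,0) (1,1) (2,0) (2,1) (3,0) (3,1) (4,0) (4,1) (5,0) (5,1)] -> total=10
Click 2 (3,6) count=1: revealed 1 new [(3,6)] -> total=11
Click 3 (1,0) count=2: revealed 0 new [(none)] -> total=11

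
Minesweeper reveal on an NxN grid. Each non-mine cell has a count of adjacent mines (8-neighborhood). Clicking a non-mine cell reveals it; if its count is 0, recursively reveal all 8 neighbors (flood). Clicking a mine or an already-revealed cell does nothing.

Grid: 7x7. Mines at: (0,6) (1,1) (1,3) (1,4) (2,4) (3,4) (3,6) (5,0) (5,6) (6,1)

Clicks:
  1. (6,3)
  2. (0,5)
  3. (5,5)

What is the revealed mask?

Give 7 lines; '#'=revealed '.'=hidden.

Click 1 (6,3) count=0: revealed 23 new [(2,0) (2,1) (2,2) (2,3) (3,0) (3,1) (3,2) (3,3) (4,0) (4,1) (4,2) (4,3) (4,4) (4,5) (5,1) (5,2) (5,3) (5,4) (5,5) (6,2) (6,3) (6,4) (6,5)] -> total=23
Click 2 (0,5) count=2: revealed 1 new [(0,5)] -> total=24
Click 3 (5,5) count=1: revealed 0 new [(none)] -> total=24

Answer: .....#.
.......
####...
####...
######.
.#####.
..####.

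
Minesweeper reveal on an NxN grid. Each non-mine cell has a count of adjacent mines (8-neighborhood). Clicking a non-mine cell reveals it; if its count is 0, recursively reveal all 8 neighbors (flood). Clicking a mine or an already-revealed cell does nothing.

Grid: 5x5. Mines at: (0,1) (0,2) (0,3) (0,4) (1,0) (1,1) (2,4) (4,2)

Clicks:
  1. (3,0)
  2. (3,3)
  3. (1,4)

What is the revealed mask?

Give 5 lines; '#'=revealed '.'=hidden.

Click 1 (3,0) count=0: revealed 6 new [(2,0) (2,1) (3,0) (3,1) (4,0) (4,1)] -> total=6
Click 2 (3,3) count=2: revealed 1 new [(3,3)] -> total=7
Click 3 (1,4) count=3: revealed 1 new [(1,4)] -> total=8

Answer: .....
....#
##...
##.#.
##...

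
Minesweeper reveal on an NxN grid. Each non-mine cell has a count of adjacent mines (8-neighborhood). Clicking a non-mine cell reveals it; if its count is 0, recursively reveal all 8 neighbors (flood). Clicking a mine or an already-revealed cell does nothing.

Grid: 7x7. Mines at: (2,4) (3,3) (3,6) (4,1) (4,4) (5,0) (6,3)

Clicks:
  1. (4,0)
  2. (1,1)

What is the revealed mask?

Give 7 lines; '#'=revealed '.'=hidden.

Click 1 (4,0) count=2: revealed 1 new [(4,0)] -> total=1
Click 2 (1,1) count=0: revealed 23 new [(0,0) (0,1) (0,2) (0,3) (0,4) (0,5) (0,6) (1,0) (1,1) (1,2) (1,3) (1,4) (1,5) (1,6) (2,0) (2,1) (2,2) (2,3) (2,5) (2,6) (3,0) (3,1) (3,2)] -> total=24

Answer: #######
#######
####.##
###....
#......
.......
.......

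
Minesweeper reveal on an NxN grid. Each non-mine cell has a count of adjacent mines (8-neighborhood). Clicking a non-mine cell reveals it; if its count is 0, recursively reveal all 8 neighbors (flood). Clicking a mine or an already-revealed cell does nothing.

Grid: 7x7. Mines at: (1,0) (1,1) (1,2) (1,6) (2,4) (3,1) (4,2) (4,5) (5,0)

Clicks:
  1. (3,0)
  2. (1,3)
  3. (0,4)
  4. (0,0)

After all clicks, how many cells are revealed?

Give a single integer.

Click 1 (3,0) count=1: revealed 1 new [(3,0)] -> total=1
Click 2 (1,3) count=2: revealed 1 new [(1,3)] -> total=2
Click 3 (0,4) count=0: revealed 5 new [(0,3) (0,4) (0,5) (1,4) (1,5)] -> total=7
Click 4 (0,0) count=2: revealed 1 new [(0,0)] -> total=8

Answer: 8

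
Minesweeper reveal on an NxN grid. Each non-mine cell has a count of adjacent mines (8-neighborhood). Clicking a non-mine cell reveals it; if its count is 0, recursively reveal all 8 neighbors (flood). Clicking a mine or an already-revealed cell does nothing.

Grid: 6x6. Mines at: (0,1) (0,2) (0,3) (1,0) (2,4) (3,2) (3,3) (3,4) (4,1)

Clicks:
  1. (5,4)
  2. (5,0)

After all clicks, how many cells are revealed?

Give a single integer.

Answer: 9

Derivation:
Click 1 (5,4) count=0: revealed 8 new [(4,2) (4,3) (4,4) (4,5) (5,2) (5,3) (5,4) (5,5)] -> total=8
Click 2 (5,0) count=1: revealed 1 new [(5,0)] -> total=9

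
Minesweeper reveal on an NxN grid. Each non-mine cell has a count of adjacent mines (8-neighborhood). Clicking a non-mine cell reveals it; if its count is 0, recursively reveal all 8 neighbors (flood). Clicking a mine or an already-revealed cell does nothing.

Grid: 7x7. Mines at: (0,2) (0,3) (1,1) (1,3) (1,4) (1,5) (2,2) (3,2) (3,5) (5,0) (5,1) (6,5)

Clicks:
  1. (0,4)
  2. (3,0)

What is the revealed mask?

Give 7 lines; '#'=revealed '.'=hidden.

Answer: ....#..
.......
##.....
##.....
##.....
.......
.......

Derivation:
Click 1 (0,4) count=4: revealed 1 new [(0,4)] -> total=1
Click 2 (3,0) count=0: revealed 6 new [(2,0) (2,1) (3,0) (3,1) (4,0) (4,1)] -> total=7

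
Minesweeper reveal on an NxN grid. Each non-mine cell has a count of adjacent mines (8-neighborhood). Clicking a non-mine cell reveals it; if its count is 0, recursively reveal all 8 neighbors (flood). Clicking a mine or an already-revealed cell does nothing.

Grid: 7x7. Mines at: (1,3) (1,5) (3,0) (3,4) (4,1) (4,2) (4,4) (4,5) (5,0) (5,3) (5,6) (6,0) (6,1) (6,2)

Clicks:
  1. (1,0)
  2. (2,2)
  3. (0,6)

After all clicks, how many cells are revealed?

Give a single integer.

Click 1 (1,0) count=0: revealed 9 new [(0,0) (0,1) (0,2) (1,0) (1,1) (1,2) (2,0) (2,1) (2,2)] -> total=9
Click 2 (2,2) count=1: revealed 0 new [(none)] -> total=9
Click 3 (0,6) count=1: revealed 1 new [(0,6)] -> total=10

Answer: 10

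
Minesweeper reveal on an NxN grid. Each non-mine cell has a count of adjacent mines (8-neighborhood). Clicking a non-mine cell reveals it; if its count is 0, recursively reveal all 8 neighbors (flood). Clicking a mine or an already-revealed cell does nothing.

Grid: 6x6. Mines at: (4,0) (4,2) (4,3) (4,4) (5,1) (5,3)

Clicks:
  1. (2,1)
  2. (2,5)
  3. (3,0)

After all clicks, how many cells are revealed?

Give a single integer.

Answer: 24

Derivation:
Click 1 (2,1) count=0: revealed 24 new [(0,0) (0,1) (0,2) (0,3) (0,4) (0,5) (1,0) (1,1) (1,2) (1,3) (1,4) (1,5) (2,0) (2,1) (2,2) (2,3) (2,4) (2,5) (3,0) (3,1) (3,2) (3,3) (3,4) (3,5)] -> total=24
Click 2 (2,5) count=0: revealed 0 new [(none)] -> total=24
Click 3 (3,0) count=1: revealed 0 new [(none)] -> total=24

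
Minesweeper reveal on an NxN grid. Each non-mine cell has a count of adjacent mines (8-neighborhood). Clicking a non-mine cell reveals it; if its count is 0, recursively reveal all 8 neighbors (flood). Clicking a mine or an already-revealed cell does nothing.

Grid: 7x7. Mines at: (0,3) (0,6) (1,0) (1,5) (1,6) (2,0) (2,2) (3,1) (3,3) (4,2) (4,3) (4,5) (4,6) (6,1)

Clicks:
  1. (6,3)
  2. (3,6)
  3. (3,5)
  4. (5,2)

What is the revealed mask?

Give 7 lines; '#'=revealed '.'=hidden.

Click 1 (6,3) count=0: revealed 10 new [(5,2) (5,3) (5,4) (5,5) (5,6) (6,2) (6,3) (6,4) (6,5) (6,6)] -> total=10
Click 2 (3,6) count=2: revealed 1 new [(3,6)] -> total=11
Click 3 (3,5) count=2: revealed 1 new [(3,5)] -> total=12
Click 4 (5,2) count=3: revealed 0 new [(none)] -> total=12

Answer: .......
.......
.......
.....##
.......
..#####
..#####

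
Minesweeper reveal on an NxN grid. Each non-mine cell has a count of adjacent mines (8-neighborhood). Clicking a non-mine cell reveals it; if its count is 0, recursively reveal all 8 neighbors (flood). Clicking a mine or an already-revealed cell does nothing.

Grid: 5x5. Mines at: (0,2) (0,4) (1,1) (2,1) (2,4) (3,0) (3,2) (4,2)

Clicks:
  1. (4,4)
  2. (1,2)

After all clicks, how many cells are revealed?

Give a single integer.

Click 1 (4,4) count=0: revealed 4 new [(3,3) (3,4) (4,3) (4,4)] -> total=4
Click 2 (1,2) count=3: revealed 1 new [(1,2)] -> total=5

Answer: 5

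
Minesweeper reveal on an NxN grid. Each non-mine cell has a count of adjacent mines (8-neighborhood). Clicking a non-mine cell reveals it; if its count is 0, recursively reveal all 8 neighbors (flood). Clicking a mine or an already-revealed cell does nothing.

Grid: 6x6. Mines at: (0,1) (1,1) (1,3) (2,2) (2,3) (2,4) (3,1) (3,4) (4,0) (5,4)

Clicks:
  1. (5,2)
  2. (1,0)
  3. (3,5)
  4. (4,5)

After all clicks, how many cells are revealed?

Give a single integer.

Click 1 (5,2) count=0: revealed 6 new [(4,1) (4,2) (4,3) (5,1) (5,2) (5,3)] -> total=6
Click 2 (1,0) count=2: revealed 1 new [(1,0)] -> total=7
Click 3 (3,5) count=2: revealed 1 new [(3,5)] -> total=8
Click 4 (4,5) count=2: revealed 1 new [(4,5)] -> total=9

Answer: 9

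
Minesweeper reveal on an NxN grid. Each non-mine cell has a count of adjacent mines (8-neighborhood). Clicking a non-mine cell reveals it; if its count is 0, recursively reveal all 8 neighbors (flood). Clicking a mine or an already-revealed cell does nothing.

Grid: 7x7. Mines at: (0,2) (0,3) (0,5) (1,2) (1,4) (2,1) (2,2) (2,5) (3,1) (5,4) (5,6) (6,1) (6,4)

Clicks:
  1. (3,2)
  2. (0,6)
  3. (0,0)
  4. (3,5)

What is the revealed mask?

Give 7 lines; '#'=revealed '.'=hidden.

Answer: ##....#
##.....
.......
..#..#.
.......
.......
.......

Derivation:
Click 1 (3,2) count=3: revealed 1 new [(3,2)] -> total=1
Click 2 (0,6) count=1: revealed 1 new [(0,6)] -> total=2
Click 3 (0,0) count=0: revealed 4 new [(0,0) (0,1) (1,0) (1,1)] -> total=6
Click 4 (3,5) count=1: revealed 1 new [(3,5)] -> total=7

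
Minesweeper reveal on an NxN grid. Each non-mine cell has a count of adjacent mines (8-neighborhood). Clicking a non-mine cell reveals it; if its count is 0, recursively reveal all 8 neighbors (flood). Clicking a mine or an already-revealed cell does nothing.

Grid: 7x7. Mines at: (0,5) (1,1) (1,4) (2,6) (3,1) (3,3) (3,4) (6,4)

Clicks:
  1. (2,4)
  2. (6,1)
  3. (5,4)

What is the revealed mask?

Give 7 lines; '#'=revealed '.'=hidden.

Answer: .......
.......
....#..
.......
####...
#####..
####...

Derivation:
Click 1 (2,4) count=3: revealed 1 new [(2,4)] -> total=1
Click 2 (6,1) count=0: revealed 12 new [(4,0) (4,1) (4,2) (4,3) (5,0) (5,1) (5,2) (5,3) (6,0) (6,1) (6,2) (6,3)] -> total=13
Click 3 (5,4) count=1: revealed 1 new [(5,4)] -> total=14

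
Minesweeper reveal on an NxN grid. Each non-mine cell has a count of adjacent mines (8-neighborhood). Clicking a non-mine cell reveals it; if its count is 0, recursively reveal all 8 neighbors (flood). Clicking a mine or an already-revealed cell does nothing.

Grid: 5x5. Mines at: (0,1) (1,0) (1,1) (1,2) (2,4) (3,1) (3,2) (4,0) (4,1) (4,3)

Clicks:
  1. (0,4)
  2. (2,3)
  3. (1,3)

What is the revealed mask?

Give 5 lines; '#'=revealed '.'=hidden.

Answer: ...##
...##
...#.
.....
.....

Derivation:
Click 1 (0,4) count=0: revealed 4 new [(0,3) (0,4) (1,3) (1,4)] -> total=4
Click 2 (2,3) count=3: revealed 1 new [(2,3)] -> total=5
Click 3 (1,3) count=2: revealed 0 new [(none)] -> total=5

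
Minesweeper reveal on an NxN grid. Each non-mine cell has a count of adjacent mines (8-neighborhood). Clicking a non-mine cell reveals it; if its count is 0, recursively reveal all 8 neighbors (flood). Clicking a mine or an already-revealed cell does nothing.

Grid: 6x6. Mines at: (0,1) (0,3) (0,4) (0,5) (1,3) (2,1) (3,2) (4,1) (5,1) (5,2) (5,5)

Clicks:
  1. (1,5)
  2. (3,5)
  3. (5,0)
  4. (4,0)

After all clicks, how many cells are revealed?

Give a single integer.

Answer: 13

Derivation:
Click 1 (1,5) count=2: revealed 1 new [(1,5)] -> total=1
Click 2 (3,5) count=0: revealed 10 new [(1,4) (2,3) (2,4) (2,5) (3,3) (3,4) (3,5) (4,3) (4,4) (4,5)] -> total=11
Click 3 (5,0) count=2: revealed 1 new [(5,0)] -> total=12
Click 4 (4,0) count=2: revealed 1 new [(4,0)] -> total=13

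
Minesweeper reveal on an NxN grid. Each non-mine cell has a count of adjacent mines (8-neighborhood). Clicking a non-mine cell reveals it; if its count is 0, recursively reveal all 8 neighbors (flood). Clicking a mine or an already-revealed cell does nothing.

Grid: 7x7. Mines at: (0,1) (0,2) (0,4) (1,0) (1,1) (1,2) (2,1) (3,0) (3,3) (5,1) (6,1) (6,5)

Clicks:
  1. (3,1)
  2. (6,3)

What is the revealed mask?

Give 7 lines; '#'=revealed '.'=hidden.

Click 1 (3,1) count=2: revealed 1 new [(3,1)] -> total=1
Click 2 (6,3) count=0: revealed 9 new [(4,2) (4,3) (4,4) (5,2) (5,3) (5,4) (6,2) (6,3) (6,4)] -> total=10

Answer: .......
.......
.......
.#.....
..###..
..###..
..###..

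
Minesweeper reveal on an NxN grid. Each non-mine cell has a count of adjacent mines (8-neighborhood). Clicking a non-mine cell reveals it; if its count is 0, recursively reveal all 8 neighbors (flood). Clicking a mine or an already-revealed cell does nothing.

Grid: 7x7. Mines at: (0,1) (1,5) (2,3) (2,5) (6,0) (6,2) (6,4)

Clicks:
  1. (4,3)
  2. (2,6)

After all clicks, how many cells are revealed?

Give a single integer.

Click 1 (4,3) count=0: revealed 29 new [(1,0) (1,1) (1,2) (2,0) (2,1) (2,2) (3,0) (3,1) (3,2) (3,3) (3,4) (3,5) (3,6) (4,0) (4,1) (4,2) (4,3) (4,4) (4,5) (4,6) (5,0) (5,1) (5,2) (5,3) (5,4) (5,5) (5,6) (6,5) (6,6)] -> total=29
Click 2 (2,6) count=2: revealed 1 new [(2,6)] -> total=30

Answer: 30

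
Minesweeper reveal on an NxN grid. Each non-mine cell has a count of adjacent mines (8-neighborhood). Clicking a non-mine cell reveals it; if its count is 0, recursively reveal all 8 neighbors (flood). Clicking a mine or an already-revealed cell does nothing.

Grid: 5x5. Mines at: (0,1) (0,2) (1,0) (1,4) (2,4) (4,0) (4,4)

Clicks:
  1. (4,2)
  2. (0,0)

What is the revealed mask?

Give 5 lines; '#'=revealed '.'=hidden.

Answer: #....
.###.
.###.
.###.
.###.

Derivation:
Click 1 (4,2) count=0: revealed 12 new [(1,1) (1,2) (1,3) (2,1) (2,2) (2,3) (3,1) (3,2) (3,3) (4,1) (4,2) (4,3)] -> total=12
Click 2 (0,0) count=2: revealed 1 new [(0,0)] -> total=13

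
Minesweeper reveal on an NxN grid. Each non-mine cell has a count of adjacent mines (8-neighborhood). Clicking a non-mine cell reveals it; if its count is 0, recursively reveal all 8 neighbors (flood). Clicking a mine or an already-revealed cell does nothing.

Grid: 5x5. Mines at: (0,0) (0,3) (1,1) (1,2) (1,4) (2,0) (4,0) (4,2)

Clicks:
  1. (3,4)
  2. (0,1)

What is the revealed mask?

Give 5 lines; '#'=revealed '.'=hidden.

Click 1 (3,4) count=0: revealed 6 new [(2,3) (2,4) (3,3) (3,4) (4,3) (4,4)] -> total=6
Click 2 (0,1) count=3: revealed 1 new [(0,1)] -> total=7

Answer: .#...
.....
...##
...##
...##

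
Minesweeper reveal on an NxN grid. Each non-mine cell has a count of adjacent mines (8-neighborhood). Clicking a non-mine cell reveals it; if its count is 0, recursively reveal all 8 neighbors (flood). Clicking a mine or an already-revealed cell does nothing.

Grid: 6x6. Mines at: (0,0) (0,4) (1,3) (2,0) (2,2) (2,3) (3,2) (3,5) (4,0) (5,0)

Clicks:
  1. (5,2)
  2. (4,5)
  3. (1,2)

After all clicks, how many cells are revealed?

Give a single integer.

Click 1 (5,2) count=0: revealed 10 new [(4,1) (4,2) (4,3) (4,4) (4,5) (5,1) (5,2) (5,3) (5,4) (5,5)] -> total=10
Click 2 (4,5) count=1: revealed 0 new [(none)] -> total=10
Click 3 (1,2) count=3: revealed 1 new [(1,2)] -> total=11

Answer: 11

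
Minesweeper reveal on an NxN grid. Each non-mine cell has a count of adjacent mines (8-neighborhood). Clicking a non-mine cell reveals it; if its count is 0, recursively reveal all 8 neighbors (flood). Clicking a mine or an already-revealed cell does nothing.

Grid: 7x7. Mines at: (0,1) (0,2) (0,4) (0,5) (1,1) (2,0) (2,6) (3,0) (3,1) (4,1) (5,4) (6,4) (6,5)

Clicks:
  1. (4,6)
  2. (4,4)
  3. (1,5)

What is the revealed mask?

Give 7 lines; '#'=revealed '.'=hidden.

Click 1 (4,6) count=0: revealed 6 new [(3,5) (3,6) (4,5) (4,6) (5,5) (5,6)] -> total=6
Click 2 (4,4) count=1: revealed 1 new [(4,4)] -> total=7
Click 3 (1,5) count=3: revealed 1 new [(1,5)] -> total=8

Answer: .......
.....#.
.......
.....##
....###
.....##
.......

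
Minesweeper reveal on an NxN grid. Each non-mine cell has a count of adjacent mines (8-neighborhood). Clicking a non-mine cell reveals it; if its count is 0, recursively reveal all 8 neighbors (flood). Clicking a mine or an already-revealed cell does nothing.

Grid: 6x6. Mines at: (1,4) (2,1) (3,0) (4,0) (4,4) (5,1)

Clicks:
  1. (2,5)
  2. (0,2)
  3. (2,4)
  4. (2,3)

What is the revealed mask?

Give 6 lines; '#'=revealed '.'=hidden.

Click 1 (2,5) count=1: revealed 1 new [(2,5)] -> total=1
Click 2 (0,2) count=0: revealed 8 new [(0,0) (0,1) (0,2) (0,3) (1,0) (1,1) (1,2) (1,3)] -> total=9
Click 3 (2,4) count=1: revealed 1 new [(2,4)] -> total=10
Click 4 (2,3) count=1: revealed 1 new [(2,3)] -> total=11

Answer: ####..
####..
...###
......
......
......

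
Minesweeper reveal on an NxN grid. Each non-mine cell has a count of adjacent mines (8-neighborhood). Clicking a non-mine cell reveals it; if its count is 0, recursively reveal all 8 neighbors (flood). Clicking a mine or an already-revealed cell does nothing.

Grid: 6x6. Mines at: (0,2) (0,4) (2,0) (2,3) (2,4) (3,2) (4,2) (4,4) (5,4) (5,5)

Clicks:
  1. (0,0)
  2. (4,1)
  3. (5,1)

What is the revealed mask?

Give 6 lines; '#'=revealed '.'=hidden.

Click 1 (0,0) count=0: revealed 4 new [(0,0) (0,1) (1,0) (1,1)] -> total=4
Click 2 (4,1) count=2: revealed 1 new [(4,1)] -> total=5
Click 3 (5,1) count=1: revealed 1 new [(5,1)] -> total=6

Answer: ##....
##....
......
......
.#....
.#....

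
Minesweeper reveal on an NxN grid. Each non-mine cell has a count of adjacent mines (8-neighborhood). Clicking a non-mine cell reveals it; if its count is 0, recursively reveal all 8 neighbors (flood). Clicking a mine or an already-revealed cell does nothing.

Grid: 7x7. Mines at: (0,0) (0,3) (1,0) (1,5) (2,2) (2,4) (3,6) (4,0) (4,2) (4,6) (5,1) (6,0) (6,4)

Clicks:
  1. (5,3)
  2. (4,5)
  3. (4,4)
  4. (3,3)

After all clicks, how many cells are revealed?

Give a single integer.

Answer: 9

Derivation:
Click 1 (5,3) count=2: revealed 1 new [(5,3)] -> total=1
Click 2 (4,5) count=2: revealed 1 new [(4,5)] -> total=2
Click 3 (4,4) count=0: revealed 7 new [(3,3) (3,4) (3,5) (4,3) (4,4) (5,4) (5,5)] -> total=9
Click 4 (3,3) count=3: revealed 0 new [(none)] -> total=9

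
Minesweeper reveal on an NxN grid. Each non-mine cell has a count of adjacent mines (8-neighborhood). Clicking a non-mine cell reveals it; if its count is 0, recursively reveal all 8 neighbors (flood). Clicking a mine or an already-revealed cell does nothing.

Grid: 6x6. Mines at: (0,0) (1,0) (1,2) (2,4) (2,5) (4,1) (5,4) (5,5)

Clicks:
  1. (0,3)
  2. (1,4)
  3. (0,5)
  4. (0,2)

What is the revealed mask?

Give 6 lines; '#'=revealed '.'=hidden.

Answer: ..####
...###
......
......
......
......

Derivation:
Click 1 (0,3) count=1: revealed 1 new [(0,3)] -> total=1
Click 2 (1,4) count=2: revealed 1 new [(1,4)] -> total=2
Click 3 (0,5) count=0: revealed 4 new [(0,4) (0,5) (1,3) (1,5)] -> total=6
Click 4 (0,2) count=1: revealed 1 new [(0,2)] -> total=7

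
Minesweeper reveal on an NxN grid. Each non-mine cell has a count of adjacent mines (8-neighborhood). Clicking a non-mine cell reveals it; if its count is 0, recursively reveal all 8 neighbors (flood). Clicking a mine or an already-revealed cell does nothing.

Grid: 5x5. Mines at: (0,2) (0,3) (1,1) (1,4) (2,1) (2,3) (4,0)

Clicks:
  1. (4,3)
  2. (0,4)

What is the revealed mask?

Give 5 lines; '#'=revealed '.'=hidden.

Answer: ....#
.....
.....
.####
.####

Derivation:
Click 1 (4,3) count=0: revealed 8 new [(3,1) (3,2) (3,3) (3,4) (4,1) (4,2) (4,3) (4,4)] -> total=8
Click 2 (0,4) count=2: revealed 1 new [(0,4)] -> total=9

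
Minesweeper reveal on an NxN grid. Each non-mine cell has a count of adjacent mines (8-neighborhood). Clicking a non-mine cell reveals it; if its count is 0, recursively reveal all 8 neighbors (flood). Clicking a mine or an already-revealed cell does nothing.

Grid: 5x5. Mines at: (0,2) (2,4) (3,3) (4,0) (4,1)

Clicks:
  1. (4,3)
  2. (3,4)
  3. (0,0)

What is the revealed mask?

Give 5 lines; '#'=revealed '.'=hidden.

Answer: ##...
###..
###..
###.#
...#.

Derivation:
Click 1 (4,3) count=1: revealed 1 new [(4,3)] -> total=1
Click 2 (3,4) count=2: revealed 1 new [(3,4)] -> total=2
Click 3 (0,0) count=0: revealed 11 new [(0,0) (0,1) (1,0) (1,1) (1,2) (2,0) (2,1) (2,2) (3,0) (3,1) (3,2)] -> total=13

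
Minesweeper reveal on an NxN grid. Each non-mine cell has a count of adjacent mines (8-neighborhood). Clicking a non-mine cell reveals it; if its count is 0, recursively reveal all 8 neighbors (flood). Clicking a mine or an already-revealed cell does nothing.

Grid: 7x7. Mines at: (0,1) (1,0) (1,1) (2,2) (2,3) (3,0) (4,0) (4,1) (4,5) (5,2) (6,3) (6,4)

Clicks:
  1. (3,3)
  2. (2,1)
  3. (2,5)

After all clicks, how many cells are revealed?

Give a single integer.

Click 1 (3,3) count=2: revealed 1 new [(3,3)] -> total=1
Click 2 (2,1) count=4: revealed 1 new [(2,1)] -> total=2
Click 3 (2,5) count=0: revealed 16 new [(0,2) (0,3) (0,4) (0,5) (0,6) (1,2) (1,3) (1,4) (1,5) (1,6) (2,4) (2,5) (2,6) (3,4) (3,5) (3,6)] -> total=18

Answer: 18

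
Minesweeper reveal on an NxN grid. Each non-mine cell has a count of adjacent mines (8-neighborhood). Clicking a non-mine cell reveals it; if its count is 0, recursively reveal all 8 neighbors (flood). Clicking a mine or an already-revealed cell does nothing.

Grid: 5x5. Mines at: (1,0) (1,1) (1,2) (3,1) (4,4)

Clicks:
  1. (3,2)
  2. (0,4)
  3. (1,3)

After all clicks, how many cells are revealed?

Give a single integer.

Answer: 9

Derivation:
Click 1 (3,2) count=1: revealed 1 new [(3,2)] -> total=1
Click 2 (0,4) count=0: revealed 8 new [(0,3) (0,4) (1,3) (1,4) (2,3) (2,4) (3,3) (3,4)] -> total=9
Click 3 (1,3) count=1: revealed 0 new [(none)] -> total=9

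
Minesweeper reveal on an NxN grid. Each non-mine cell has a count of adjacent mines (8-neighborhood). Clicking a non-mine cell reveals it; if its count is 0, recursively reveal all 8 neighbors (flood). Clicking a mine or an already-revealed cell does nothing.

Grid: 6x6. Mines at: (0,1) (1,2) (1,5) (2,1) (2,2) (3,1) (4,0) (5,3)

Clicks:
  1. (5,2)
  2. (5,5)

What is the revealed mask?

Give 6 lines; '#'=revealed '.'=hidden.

Click 1 (5,2) count=1: revealed 1 new [(5,2)] -> total=1
Click 2 (5,5) count=0: revealed 11 new [(2,3) (2,4) (2,5) (3,3) (3,4) (3,5) (4,3) (4,4) (4,5) (5,4) (5,5)] -> total=12

Answer: ......
......
...###
...###
...###
..#.##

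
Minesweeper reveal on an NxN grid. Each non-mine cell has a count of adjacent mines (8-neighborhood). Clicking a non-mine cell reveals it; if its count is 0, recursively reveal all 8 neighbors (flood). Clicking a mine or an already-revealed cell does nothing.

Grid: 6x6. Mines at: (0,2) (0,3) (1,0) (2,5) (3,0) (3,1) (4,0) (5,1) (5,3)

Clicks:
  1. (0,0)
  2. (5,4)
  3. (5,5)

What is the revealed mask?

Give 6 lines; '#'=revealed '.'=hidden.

Click 1 (0,0) count=1: revealed 1 new [(0,0)] -> total=1
Click 2 (5,4) count=1: revealed 1 new [(5,4)] -> total=2
Click 3 (5,5) count=0: revealed 5 new [(3,4) (3,5) (4,4) (4,5) (5,5)] -> total=7

Answer: #.....
......
......
....##
....##
....##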